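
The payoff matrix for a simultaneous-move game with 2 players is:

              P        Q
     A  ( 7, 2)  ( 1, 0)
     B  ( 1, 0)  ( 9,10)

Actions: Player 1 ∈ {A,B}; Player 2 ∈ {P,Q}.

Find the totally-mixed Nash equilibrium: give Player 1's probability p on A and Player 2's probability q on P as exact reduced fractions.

P1 mixes 5/6 on A; P2 mixes 4/7 on P

P1 indiff ⇒ q·7+(1-q)·1 = q·1+(1-q)·9 ⇒ q(6) = (1-q)(8) ⇒ q = 4/7
P2 indiff ⇒ p·2+(1-p)·0 = p·0+(1-p)·10 ⇒ p(2) = (1-p)(10) ⇒ p = 5/6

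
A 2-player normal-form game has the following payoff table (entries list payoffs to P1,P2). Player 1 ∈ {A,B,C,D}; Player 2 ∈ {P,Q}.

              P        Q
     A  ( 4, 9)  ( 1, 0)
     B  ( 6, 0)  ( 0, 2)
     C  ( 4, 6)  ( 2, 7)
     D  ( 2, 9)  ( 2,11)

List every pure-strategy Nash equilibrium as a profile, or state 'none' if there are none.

(A,P): not NE [P1→B gives 6>4]
(A,Q): not NE [P1→D gives 2>1; P2→P gives 9>0]
(B,P): not NE [P2→Q gives 2>0]
(B,Q): not NE [P1→D gives 2>0]
(C,P): not NE [P1→B gives 6>4; P2→Q gives 7>6]
(C,Q): NE
(D,P): not NE [P1→B gives 6>2; P2→Q gives 11>9]
(D,Q): NE

NE set: (C,Q), (D,Q)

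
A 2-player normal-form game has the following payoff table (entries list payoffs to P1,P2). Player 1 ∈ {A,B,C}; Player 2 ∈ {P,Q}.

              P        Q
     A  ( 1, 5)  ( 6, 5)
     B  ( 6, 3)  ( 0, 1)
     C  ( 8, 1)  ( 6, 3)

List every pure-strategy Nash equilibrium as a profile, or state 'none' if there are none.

NE set: (A,Q), (C,Q)

(A,P): not NE [P1→C gives 8>1]
(A,Q): NE
(B,P): not NE [P1→C gives 8>6]
(B,Q): not NE [P1→C gives 6>0; P2→P gives 3>1]
(C,P): not NE [P2→Q gives 3>1]
(C,Q): NE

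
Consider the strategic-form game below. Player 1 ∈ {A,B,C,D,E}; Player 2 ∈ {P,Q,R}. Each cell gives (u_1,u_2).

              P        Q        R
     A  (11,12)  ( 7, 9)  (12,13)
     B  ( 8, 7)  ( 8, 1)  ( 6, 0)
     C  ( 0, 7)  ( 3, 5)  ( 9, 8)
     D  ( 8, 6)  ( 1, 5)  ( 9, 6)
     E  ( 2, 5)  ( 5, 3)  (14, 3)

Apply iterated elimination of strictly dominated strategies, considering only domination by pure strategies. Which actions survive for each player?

IESDS → P1:{A,E} P2:{P,R}

P1 drop C (A beats it: P:11>0 Q:7>3 R:12>9)
P1 drop D (A beats it: P:11>8 Q:7>1 R:12>9)
P2 drop Q (P beats it: A:12>9 B:7>1 E:5>3)
P1 drop B (A beats it: P:11>8 R:12>6)
P1→{A,E} P2→{P,R}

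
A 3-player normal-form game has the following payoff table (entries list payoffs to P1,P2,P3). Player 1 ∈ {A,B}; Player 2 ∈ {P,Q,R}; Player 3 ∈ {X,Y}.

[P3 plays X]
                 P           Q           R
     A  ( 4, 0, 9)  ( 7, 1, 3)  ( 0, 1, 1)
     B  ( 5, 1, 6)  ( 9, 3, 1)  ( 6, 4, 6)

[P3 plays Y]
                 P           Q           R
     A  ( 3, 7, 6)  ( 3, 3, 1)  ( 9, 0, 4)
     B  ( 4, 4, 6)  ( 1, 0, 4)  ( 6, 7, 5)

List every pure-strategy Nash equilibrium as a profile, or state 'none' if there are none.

NE set: (B,R,X)

(A,P,X): not NE [P1→B gives 5>4; P2→R gives 1>0]
(A,P,Y): not NE [P1→B gives 4>3; P3→X gives 9>6]
(A,Q,X): not NE [P1→B gives 9>7]
(A,Q,Y): not NE [P2→P gives 7>3; P3→X gives 3>1]
(A,R,X): not NE [P1→B gives 6>0; P3→Y gives 4>1]
(A,R,Y): not NE [P2→P gives 7>0]
(B,P,X): not NE [P2→R gives 4>1]
(B,P,Y): not NE [P2→R gives 7>4]
(B,Q,X): not NE [P2→R gives 4>3; P3→Y gives 4>1]
(B,Q,Y): not NE [P1→A gives 3>1; P2→R gives 7>0]
(B,R,X): NE
(B,R,Y): not NE [P1→A gives 9>6; P3→X gives 6>5]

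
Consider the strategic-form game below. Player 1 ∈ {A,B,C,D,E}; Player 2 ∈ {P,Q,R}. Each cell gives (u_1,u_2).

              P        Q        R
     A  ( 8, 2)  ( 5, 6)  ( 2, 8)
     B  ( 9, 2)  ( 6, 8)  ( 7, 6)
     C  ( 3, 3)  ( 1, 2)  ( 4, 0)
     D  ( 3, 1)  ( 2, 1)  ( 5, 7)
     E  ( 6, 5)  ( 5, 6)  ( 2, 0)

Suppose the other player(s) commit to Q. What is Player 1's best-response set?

P1 best: {B}

u_1(A vs Q) = 5
u_1(B vs Q) = 6
u_1(C vs Q) = 1
u_1(D vs Q) = 2
u_1(E vs Q) = 5
max payoff 6 at {B}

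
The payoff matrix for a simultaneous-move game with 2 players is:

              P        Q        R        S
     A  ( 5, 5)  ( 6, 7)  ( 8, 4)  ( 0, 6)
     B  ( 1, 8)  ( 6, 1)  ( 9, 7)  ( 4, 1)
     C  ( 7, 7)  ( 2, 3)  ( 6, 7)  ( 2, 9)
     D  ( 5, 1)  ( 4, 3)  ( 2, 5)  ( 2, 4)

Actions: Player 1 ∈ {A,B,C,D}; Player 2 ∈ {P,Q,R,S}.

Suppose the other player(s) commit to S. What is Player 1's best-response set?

argmax u_1 = {B}

u_1(A vs S) = 0
u_1(B vs S) = 4
u_1(C vs S) = 2
u_1(D vs S) = 2
max payoff 4 at {B}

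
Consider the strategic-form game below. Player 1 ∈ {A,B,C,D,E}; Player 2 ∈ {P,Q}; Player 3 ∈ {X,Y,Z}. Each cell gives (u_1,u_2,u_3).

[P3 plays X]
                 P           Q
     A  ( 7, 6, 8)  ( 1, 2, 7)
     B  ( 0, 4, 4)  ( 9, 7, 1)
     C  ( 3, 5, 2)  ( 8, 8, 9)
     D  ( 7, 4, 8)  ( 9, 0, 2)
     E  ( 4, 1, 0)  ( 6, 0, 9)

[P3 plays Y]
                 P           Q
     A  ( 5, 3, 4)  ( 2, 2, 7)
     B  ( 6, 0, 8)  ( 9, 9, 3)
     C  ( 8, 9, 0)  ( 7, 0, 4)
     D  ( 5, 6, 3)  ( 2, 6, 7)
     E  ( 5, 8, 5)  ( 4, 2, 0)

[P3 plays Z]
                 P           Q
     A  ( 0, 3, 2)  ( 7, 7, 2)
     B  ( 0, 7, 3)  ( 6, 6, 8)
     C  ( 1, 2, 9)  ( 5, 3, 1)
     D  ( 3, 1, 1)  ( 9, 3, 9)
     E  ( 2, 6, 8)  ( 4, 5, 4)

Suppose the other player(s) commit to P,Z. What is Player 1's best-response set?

u_1(A vs P,Z) = 0
u_1(B vs P,Z) = 0
u_1(C vs P,Z) = 1
u_1(D vs P,Z) = 3
u_1(E vs P,Z) = 2
max payoff 3 at {D}

P1 best: {D}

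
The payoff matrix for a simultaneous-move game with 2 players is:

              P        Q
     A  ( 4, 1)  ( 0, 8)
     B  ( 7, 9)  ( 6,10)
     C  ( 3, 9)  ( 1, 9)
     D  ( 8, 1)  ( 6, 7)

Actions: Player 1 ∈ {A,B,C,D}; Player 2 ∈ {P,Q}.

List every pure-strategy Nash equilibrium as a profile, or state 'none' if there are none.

Nash profiles: (B,Q), (D,Q)

(A,P): not NE [P1→D gives 8>4; P2→Q gives 8>1]
(A,Q): not NE [P1→D gives 6>0]
(B,P): not NE [P1→D gives 8>7; P2→Q gives 10>9]
(B,Q): NE
(C,P): not NE [P1→D gives 8>3]
(C,Q): not NE [P1→D gives 6>1]
(D,P): not NE [P2→Q gives 7>1]
(D,Q): NE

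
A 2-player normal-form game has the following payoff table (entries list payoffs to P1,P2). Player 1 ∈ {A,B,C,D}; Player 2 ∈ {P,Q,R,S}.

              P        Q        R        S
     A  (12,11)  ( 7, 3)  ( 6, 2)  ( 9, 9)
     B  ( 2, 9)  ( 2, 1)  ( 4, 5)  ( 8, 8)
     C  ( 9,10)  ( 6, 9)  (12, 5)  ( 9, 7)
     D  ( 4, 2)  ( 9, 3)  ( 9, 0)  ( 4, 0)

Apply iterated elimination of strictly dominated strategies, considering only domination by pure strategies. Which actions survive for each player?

Survivors P1:{A,D} P2:{P,Q}

P1 drop B (A beats it: P:12>2 Q:7>2 R:6>4 S:9>8)
P2 drop R (P beats it: A:11>2 C:10>5 D:2>0)
P2 drop S (P beats it: A:11>9 C:10>7 D:2>0)
P1 drop C (A beats it: P:12>9 Q:7>6)
P1→{A,D} P2→{P,Q}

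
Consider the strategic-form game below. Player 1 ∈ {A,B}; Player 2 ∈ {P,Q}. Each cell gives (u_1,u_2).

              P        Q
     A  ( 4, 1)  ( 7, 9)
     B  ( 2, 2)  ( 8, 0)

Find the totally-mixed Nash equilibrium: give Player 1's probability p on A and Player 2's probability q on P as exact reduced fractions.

(p,q) = (1/5, 1/3)

P1 indiff ⇒ q·4+(1-q)·7 = q·2+(1-q)·8 ⇒ q(2) = (1-q)(1) ⇒ q = 1/3
P2 indiff ⇒ p·1+(1-p)·2 = p·9+(1-p)·0 ⇒ p(-8) = (1-p)(-2) ⇒ p = 1/5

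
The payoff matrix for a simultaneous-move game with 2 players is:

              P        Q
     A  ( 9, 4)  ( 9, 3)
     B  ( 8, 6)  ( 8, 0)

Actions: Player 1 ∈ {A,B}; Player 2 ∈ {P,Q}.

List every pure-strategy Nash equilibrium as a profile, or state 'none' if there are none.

Nash profiles: (A,P)

(A,P): NE
(A,Q): not NE [P2→P gives 4>3]
(B,P): not NE [P1→A gives 9>8]
(B,Q): not NE [P1→A gives 9>8; P2→P gives 6>0]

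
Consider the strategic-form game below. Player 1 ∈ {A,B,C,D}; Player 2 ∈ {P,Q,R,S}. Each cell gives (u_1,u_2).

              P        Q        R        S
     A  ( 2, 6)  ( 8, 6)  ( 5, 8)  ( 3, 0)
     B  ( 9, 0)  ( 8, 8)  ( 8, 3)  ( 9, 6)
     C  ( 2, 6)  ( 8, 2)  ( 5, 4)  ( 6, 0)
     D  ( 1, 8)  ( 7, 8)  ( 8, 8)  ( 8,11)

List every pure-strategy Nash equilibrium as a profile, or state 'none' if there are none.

(A,P): not NE [P1→B gives 9>2; P2→R gives 8>6]
(A,Q): not NE [P2→R gives 8>6]
(A,R): not NE [P1→D gives 8>5]
(A,S): not NE [P1→B gives 9>3; P2→R gives 8>0]
(B,P): not NE [P2→Q gives 8>0]
(B,Q): NE
(B,R): not NE [P2→Q gives 8>3]
(B,S): not NE [P2→Q gives 8>6]
(C,P): not NE [P1→B gives 9>2]
(C,Q): not NE [P2→P gives 6>2]
(C,R): not NE [P1→D gives 8>5; P2→P gives 6>4]
(C,S): not NE [P1→B gives 9>6; P2→P gives 6>0]
(D,P): not NE [P1→B gives 9>1; P2→S gives 11>8]
(D,Q): not NE [P1→C gives 8>7; P2→S gives 11>8]
(D,R): not NE [P2→S gives 11>8]
(D,S): not NE [P1→B gives 9>8]

NE set: (B,Q)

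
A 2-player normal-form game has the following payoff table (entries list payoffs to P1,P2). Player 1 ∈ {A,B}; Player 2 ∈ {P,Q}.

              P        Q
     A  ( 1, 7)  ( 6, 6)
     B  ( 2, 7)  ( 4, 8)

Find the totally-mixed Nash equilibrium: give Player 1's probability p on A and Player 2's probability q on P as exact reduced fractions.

P1 mixes 1/2 on A; P2 mixes 2/3 on P

P1 indiff ⇒ q·1+(1-q)·6 = q·2+(1-q)·4 ⇒ q(-1) = (1-q)(-2) ⇒ q = 2/3
P2 indiff ⇒ p·7+(1-p)·7 = p·6+(1-p)·8 ⇒ p(1) = (1-p)(1) ⇒ p = 1/2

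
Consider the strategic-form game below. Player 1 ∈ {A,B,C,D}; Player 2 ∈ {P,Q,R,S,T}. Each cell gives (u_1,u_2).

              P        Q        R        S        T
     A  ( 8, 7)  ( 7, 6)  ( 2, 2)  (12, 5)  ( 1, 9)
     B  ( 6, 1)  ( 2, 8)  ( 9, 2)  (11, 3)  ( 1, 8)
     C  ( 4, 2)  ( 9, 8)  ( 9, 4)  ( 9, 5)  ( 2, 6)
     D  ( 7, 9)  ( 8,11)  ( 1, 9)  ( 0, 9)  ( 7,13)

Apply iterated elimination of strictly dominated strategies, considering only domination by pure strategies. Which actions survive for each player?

Remaining: P1:{C,D} P2:{Q,T}

P2 drop P (T beats it: A:9>7 B:8>1 C:6>2 D:13>9)
P2 drop R (Q beats it: A:6>2 B:8>2 C:8>4 D:11>9)
P2 drop S (Q beats it: A:6>5 B:8>3 C:8>5 D:11>9)
P1 drop A (C beats it: Q:9>7 T:2>1)
P1 drop B (C beats it: Q:9>2 T:2>1)
P1→{C,D} P2→{Q,T}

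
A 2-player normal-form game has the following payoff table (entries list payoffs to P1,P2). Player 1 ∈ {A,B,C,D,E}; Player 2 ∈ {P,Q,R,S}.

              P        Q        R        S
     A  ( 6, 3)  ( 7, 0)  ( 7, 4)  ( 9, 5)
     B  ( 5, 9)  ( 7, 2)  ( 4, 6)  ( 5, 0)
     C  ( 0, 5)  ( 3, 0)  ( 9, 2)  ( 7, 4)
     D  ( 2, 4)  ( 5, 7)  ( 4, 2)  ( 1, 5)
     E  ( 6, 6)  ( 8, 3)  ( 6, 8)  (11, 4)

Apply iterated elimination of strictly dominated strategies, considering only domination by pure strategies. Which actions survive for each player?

P1 drop B (E beats it: P:6>5 Q:8>7 R:6>4 S:11>5)
P1 drop D (A beats it: P:6>2 Q:7>5 R:7>4 S:9>1)
P2 drop Q (P beats it: A:3>0 C:5>0 E:6>3)
P1→{A,C,E} P2→{P,R,S}

Survivors P1:{A,C,E} P2:{P,R,S}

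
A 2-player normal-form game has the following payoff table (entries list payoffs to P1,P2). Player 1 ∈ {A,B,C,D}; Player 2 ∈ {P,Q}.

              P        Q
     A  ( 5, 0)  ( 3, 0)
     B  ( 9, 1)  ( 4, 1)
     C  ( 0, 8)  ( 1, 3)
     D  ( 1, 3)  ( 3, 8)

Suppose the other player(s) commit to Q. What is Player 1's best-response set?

u_1(A vs Q) = 3
u_1(B vs Q) = 4
u_1(C vs Q) = 1
u_1(D vs Q) = 3
max payoff 4 at {B}

argmax u_1 = {B}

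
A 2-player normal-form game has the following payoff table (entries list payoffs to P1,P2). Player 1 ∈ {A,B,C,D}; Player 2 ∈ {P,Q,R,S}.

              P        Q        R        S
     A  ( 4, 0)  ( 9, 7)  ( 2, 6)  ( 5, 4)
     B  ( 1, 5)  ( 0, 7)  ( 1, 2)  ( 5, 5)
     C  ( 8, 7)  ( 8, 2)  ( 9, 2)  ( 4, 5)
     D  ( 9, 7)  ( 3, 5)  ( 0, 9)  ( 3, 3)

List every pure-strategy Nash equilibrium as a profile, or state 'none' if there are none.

NE set: (A,Q)

(A,P): not NE [P1→D gives 9>4; P2→Q gives 7>0]
(A,Q): NE
(A,R): not NE [P1→C gives 9>2; P2→Q gives 7>6]
(A,S): not NE [P2→Q gives 7>4]
(B,P): not NE [P1→D gives 9>1; P2→Q gives 7>5]
(B,Q): not NE [P1→A gives 9>0]
(B,R): not NE [P1→C gives 9>1; P2→Q gives 7>2]
(B,S): not NE [P2→Q gives 7>5]
(C,P): not NE [P1→D gives 9>8]
(C,Q): not NE [P1→A gives 9>8; P2→P gives 7>2]
(C,R): not NE [P2→P gives 7>2]
(C,S): not NE [P1→B gives 5>4; P2→P gives 7>5]
(D,P): not NE [P2→R gives 9>7]
(D,Q): not NE [P1→A gives 9>3; P2→R gives 9>5]
(D,R): not NE [P1→C gives 9>0]
(D,S): not NE [P1→B gives 5>3; P2→R gives 9>3]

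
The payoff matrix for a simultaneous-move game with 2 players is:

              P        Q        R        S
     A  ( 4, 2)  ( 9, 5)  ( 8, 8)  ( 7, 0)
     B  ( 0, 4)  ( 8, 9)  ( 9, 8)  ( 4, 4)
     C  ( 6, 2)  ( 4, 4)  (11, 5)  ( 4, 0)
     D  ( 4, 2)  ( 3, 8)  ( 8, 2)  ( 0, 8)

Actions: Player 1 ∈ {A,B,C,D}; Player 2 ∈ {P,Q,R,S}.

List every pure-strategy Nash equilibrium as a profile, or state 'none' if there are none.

(A,P): not NE [P1→C gives 6>4; P2→R gives 8>2]
(A,Q): not NE [P2→R gives 8>5]
(A,R): not NE [P1→C gives 11>8]
(A,S): not NE [P2→R gives 8>0]
(B,P): not NE [P1→C gives 6>0; P2→Q gives 9>4]
(B,Q): not NE [P1→A gives 9>8]
(B,R): not NE [P1→C gives 11>9; P2→Q gives 9>8]
(B,S): not NE [P1→A gives 7>4; P2→Q gives 9>4]
(C,P): not NE [P2→R gives 5>2]
(C,Q): not NE [P1→A gives 9>4; P2→R gives 5>4]
(C,R): NE
(C,S): not NE [P1→A gives 7>4; P2→R gives 5>0]
(D,P): not NE [P1→C gives 6>4; P2→S gives 8>2]
(D,Q): not NE [P1→A gives 9>3]
(D,R): not NE [P1→C gives 11>8; P2→S gives 8>2]
(D,S): not NE [P1→A gives 7>0]

Nash profiles: (C,R)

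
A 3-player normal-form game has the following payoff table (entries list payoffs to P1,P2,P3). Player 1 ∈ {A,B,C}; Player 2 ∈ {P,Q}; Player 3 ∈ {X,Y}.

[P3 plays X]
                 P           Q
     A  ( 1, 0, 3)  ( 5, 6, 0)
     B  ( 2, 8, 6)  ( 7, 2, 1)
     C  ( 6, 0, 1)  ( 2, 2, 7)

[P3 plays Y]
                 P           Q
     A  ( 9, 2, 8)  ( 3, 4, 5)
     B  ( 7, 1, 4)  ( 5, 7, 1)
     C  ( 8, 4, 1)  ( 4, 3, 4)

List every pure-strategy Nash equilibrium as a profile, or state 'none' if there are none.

(A,P,X): not NE [P1→C gives 6>1; P2→Q gives 6>0; P3→Y gives 8>3]
(A,P,Y): not NE [P2→Q gives 4>2]
(A,Q,X): not NE [P1→B gives 7>5; P3→Y gives 5>0]
(A,Q,Y): not NE [P1→B gives 5>3]
(B,P,X): not NE [P1→C gives 6>2]
(B,P,Y): not NE [P1→A gives 9>7; P2→Q gives 7>1; P3→X gives 6>4]
(B,Q,X): not NE [P2→P gives 8>2]
(B,Q,Y): NE
(C,P,X): not NE [P2→Q gives 2>0]
(C,P,Y): not NE [P1→A gives 9>8]
(C,Q,X): not NE [P1→B gives 7>2]
(C,Q,Y): not NE [P1→B gives 5>4; P2→P gives 4>3; P3→X gives 7>4]

NE set: (B,Q,Y)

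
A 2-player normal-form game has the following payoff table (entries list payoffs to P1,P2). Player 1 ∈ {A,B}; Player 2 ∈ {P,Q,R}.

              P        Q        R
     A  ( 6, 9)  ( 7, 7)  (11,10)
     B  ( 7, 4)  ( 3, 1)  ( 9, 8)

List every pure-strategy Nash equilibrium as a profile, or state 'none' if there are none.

Nash profiles: (A,R)

(A,P): not NE [P1→B gives 7>6; P2→R gives 10>9]
(A,Q): not NE [P2→R gives 10>7]
(A,R): NE
(B,P): not NE [P2→R gives 8>4]
(B,Q): not NE [P1→A gives 7>3; P2→R gives 8>1]
(B,R): not NE [P1→A gives 11>9]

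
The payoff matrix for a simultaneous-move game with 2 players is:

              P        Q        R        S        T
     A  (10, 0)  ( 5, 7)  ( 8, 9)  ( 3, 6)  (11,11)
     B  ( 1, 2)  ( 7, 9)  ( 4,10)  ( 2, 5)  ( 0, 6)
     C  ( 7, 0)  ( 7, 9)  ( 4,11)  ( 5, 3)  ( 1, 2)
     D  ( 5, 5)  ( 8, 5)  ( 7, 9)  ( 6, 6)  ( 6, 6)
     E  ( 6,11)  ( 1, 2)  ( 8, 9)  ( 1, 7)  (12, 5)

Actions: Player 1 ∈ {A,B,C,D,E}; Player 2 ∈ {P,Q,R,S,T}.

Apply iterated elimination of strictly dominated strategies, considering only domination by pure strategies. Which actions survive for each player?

P1 drop B (D beats it: P:5>1 Q:8>7 R:7>4 S:6>2 T:6>0)
P2 drop Q (R beats it: A:9>7 C:11>9 D:9>5 E:9>2)
P2 drop S (R beats it: A:9>6 C:11>3 D:9>6 E:9>7)
P1 drop C (A beats it: P:10>7 R:8>4 T:11>1)
P1 drop D (A beats it: P:10>5 R:8>7 T:11>6)
P1→{A,E} P2→{P,R,T}

Survivors P1:{A,E} P2:{P,R,T}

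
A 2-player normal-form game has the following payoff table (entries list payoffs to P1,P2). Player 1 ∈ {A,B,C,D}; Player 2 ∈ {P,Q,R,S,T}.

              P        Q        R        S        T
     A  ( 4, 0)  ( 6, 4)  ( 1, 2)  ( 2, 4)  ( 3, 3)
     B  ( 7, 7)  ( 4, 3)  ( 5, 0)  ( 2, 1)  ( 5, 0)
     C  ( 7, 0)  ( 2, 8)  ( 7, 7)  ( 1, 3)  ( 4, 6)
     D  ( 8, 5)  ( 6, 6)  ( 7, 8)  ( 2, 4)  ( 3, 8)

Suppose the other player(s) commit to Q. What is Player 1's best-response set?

u_1(A vs Q) = 6
u_1(B vs Q) = 4
u_1(C vs Q) = 2
u_1(D vs Q) = 6
max payoff 6 at {A,D}

argmax u_1 = {A,D}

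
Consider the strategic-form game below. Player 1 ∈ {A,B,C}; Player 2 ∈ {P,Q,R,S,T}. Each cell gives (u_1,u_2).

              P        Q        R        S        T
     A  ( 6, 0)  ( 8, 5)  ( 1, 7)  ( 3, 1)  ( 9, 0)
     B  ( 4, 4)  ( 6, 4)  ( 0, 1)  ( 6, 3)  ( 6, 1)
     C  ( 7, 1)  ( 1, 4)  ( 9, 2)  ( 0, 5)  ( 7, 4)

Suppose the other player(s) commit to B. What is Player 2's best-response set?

P2 best: {P,Q}

u_2(P vs B) = 4
u_2(Q vs B) = 4
u_2(R vs B) = 1
u_2(S vs B) = 3
u_2(T vs B) = 1
max payoff 4 at {P,Q}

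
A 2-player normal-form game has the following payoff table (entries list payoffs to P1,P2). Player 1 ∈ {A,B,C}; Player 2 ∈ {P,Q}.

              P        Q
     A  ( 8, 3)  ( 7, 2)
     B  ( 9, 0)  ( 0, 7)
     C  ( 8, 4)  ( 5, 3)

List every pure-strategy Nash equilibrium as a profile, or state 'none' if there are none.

PSNE: ∅

(A,P): not NE [P1→B gives 9>8]
(A,Q): not NE [P2→P gives 3>2]
(B,P): not NE [P2→Q gives 7>0]
(B,Q): not NE [P1→A gives 7>0]
(C,P): not NE [P1→B gives 9>8]
(C,Q): not NE [P1→A gives 7>5; P2→P gives 4>3]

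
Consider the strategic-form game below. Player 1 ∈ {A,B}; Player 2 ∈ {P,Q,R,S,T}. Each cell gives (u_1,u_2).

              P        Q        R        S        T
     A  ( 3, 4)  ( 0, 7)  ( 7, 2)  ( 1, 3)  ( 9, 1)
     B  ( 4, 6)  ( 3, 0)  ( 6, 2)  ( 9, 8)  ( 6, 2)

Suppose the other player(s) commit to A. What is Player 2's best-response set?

P2 best: {Q}

u_2(P vs A) = 4
u_2(Q vs A) = 7
u_2(R vs A) = 2
u_2(S vs A) = 3
u_2(T vs A) = 1
max payoff 7 at {Q}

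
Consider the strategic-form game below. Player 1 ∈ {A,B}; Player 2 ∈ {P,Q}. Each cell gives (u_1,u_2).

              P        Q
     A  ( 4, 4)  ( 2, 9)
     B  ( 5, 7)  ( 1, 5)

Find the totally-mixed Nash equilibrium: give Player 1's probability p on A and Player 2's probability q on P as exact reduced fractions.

P1 indiff ⇒ q·4+(1-q)·2 = q·5+(1-q)·1 ⇒ q(-1) = (1-q)(-1) ⇒ q = 1/2
P2 indiff ⇒ p·4+(1-p)·7 = p·9+(1-p)·5 ⇒ p(-5) = (1-p)(-2) ⇒ p = 2/7

P1 mixes 2/7 on A; P2 mixes 1/2 on P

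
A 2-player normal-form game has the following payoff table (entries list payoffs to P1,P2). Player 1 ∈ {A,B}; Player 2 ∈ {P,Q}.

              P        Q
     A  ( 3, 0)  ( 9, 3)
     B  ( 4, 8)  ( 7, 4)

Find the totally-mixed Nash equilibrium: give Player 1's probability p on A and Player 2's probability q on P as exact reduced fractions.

P1 indiff ⇒ q·3+(1-q)·9 = q·4+(1-q)·7 ⇒ q(-1) = (1-q)(-2) ⇒ q = 2/3
P2 indiff ⇒ p·0+(1-p)·8 = p·3+(1-p)·4 ⇒ p(-3) = (1-p)(-4) ⇒ p = 4/7

(p,q) = (4/7, 2/3)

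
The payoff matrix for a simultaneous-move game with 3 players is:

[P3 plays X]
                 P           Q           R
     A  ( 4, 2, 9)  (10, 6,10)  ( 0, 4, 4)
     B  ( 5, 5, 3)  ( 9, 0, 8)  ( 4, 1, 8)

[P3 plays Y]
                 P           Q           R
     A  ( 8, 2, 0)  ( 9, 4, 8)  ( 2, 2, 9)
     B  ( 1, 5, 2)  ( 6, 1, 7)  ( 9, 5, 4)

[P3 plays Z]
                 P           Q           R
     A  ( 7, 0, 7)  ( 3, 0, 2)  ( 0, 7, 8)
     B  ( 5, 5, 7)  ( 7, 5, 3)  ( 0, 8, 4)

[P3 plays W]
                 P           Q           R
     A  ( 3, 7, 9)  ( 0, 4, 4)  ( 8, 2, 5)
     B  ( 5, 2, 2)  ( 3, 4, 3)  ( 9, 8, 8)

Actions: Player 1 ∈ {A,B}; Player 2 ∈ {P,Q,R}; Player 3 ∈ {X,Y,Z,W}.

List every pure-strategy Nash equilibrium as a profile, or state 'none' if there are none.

(A,P,X): not NE [P1→B gives 5>4; P2→Q gives 6>2]
(A,P,Y): not NE [P2→Q gives 4>2; P3→W gives 9>0]
(A,P,Z): not NE [P2→R gives 7>0; P3→W gives 9>7]
(A,P,W): not NE [P1→B gives 5>3]
(A,Q,X): NE
(A,Q,Y): not NE [P3→X gives 10>8]
(A,Q,Z): not NE [P1→B gives 7>3; P2→R gives 7>0; P3→X gives 10>2]
(A,Q,W): not NE [P1→B gives 3>0; P2→P gives 7>4; P3→X gives 10>4]
(A,R,X): not NE [P1→B gives 4>0; P2→Q gives 6>4; P3→Y gives 9>4]
(A,R,Y): not NE [P1→B gives 9>2; P2→Q gives 4>2]
(A,R,Z): not NE [P3→Y gives 9>8]
(A,R,W): not NE [P1→B gives 9>8; P2→P gives 7>2; P3→Y gives 9>5]
(B,P,X): not NE [P3→Z gives 7>3]
(B,P,Y): not NE [P1→A gives 8>1; P3→Z gives 7>2]
(B,P,Z): not NE [P1→A gives 7>5; P2→R gives 8>5]
(B,P,W): not NE [P2→R gives 8>2; P3→Z gives 7>2]
(B,Q,X): not NE [P1→A gives 10>9; P2→P gives 5>0]
(B,Q,Y): not NE [P1→A gives 9>6; P2→R gives 5>1; P3→X gives 8>7]
(B,Q,Z): not NE [P2→R gives 8>5; P3→X gives 8>3]
(B,Q,W): not NE [P2→R gives 8>4; P3→X gives 8>3]
(B,R,X): not NE [P2→P gives 5>1]
(B,R,Y): not NE [P3→W gives 8>4]
(B,R,Z): not NE [P3→W gives 8>4]
(B,R,W): NE

NE set: (A,Q,X), (B,R,W)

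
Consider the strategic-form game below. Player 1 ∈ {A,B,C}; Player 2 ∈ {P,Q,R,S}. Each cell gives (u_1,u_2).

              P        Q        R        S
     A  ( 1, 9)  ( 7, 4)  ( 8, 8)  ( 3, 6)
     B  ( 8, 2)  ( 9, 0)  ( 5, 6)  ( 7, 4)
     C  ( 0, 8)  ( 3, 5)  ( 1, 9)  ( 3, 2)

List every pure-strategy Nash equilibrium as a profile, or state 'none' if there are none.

PSNE: ∅

(A,P): not NE [P1→B gives 8>1]
(A,Q): not NE [P1→B gives 9>7; P2→P gives 9>4]
(A,R): not NE [P2→P gives 9>8]
(A,S): not NE [P1→B gives 7>3; P2→P gives 9>6]
(B,P): not NE [P2→R gives 6>2]
(B,Q): not NE [P2→R gives 6>0]
(B,R): not NE [P1→A gives 8>5]
(B,S): not NE [P2→R gives 6>4]
(C,P): not NE [P1→B gives 8>0; P2→R gives 9>8]
(C,Q): not NE [P1→B gives 9>3; P2→R gives 9>5]
(C,R): not NE [P1→A gives 8>1]
(C,S): not NE [P1→B gives 7>3; P2→R gives 9>2]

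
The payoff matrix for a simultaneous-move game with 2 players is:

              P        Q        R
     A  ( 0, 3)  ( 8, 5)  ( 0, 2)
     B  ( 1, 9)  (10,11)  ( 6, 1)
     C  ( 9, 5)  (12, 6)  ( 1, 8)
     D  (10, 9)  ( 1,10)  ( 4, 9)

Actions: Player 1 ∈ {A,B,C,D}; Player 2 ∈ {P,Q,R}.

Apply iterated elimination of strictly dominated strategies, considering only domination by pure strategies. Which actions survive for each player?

Survivors P1:{B,C} P2:{Q,R}

P1 drop A (B beats it: P:1>0 Q:10>8 R:6>0)
P2 drop P (Q beats it: B:11>9 C:6>5 D:10>9)
P1 drop D (B beats it: Q:10>1 R:6>4)
P1→{B,C} P2→{Q,R}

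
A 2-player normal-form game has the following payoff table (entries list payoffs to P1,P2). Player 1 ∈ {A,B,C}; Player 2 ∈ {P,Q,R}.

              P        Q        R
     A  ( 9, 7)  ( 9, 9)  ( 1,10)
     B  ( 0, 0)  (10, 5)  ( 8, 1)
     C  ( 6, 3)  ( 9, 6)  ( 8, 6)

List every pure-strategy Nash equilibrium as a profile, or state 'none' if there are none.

Nash profiles: (B,Q), (C,R)

(A,P): not NE [P2→R gives 10>7]
(A,Q): not NE [P1→B gives 10>9; P2→R gives 10>9]
(A,R): not NE [P1→C gives 8>1]
(B,P): not NE [P1→A gives 9>0; P2→Q gives 5>0]
(B,Q): NE
(B,R): not NE [P2→Q gives 5>1]
(C,P): not NE [P1→A gives 9>6; P2→R gives 6>3]
(C,Q): not NE [P1→B gives 10>9]
(C,R): NE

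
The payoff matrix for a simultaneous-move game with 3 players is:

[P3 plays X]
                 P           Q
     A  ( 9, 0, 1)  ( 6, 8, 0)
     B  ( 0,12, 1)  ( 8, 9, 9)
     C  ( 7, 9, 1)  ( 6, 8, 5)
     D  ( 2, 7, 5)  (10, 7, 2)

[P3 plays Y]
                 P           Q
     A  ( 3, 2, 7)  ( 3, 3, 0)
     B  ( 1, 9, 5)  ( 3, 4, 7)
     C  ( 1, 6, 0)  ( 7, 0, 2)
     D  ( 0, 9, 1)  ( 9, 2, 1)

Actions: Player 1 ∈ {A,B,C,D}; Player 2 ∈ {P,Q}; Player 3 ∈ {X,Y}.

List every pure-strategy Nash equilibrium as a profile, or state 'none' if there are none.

PSNE = {(D,Q,X)}

(A,P,X): not NE [P2→Q gives 8>0; P3→Y gives 7>1]
(A,P,Y): not NE [P2→Q gives 3>2]
(A,Q,X): not NE [P1→D gives 10>6]
(A,Q,Y): not NE [P1→D gives 9>3]
(B,P,X): not NE [P1→A gives 9>0; P3→Y gives 5>1]
(B,P,Y): not NE [P1→A gives 3>1]
(B,Q,X): not NE [P1→D gives 10>8; P2→P gives 12>9]
(B,Q,Y): not NE [P1→D gives 9>3; P2→P gives 9>4; P3→X gives 9>7]
(C,P,X): not NE [P1→A gives 9>7]
(C,P,Y): not NE [P1→A gives 3>1; P3→X gives 1>0]
(C,Q,X): not NE [P1→D gives 10>6; P2→P gives 9>8]
(C,Q,Y): not NE [P1→D gives 9>7; P2→P gives 6>0; P3→X gives 5>2]
(D,P,X): not NE [P1→A gives 9>2]
(D,P,Y): not NE [P1→A gives 3>0; P3→X gives 5>1]
(D,Q,X): NE
(D,Q,Y): not NE [P2→P gives 9>2; P3→X gives 2>1]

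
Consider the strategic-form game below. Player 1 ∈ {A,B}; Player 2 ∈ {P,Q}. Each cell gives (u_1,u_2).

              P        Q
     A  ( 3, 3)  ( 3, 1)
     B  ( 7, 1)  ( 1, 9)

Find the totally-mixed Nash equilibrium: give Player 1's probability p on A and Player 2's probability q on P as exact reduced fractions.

p=4/5, q=1/3

P1 indiff ⇒ q·3+(1-q)·3 = q·7+(1-q)·1 ⇒ q(-4) = (1-q)(-2) ⇒ q = 1/3
P2 indiff ⇒ p·3+(1-p)·1 = p·1+(1-p)·9 ⇒ p(2) = (1-p)(8) ⇒ p = 4/5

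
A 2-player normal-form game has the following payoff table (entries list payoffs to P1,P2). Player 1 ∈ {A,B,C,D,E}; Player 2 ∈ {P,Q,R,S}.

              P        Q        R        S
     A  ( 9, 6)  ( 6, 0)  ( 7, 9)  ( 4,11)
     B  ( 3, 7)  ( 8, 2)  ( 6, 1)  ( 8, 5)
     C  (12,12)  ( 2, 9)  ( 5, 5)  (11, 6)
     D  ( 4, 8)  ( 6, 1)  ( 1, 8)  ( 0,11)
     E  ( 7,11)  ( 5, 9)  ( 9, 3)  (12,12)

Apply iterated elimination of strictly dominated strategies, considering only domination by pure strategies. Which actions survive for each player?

P2 drop Q (P beats it: A:6>0 B:7>2 C:12>9 D:8>1 E:11>9)
P1 drop B (E beats it: P:7>3 R:9>6 S:12>8)
P1 drop D (A beats it: P:9>4 R:7>1 S:4>0)
P2 drop R (S beats it: A:11>9 C:6>5 E:12>3)
P1 drop A (C beats it: P:12>9 S:11>4)
P1→{C,E} P2→{P,S}

Survivors P1:{C,E} P2:{P,S}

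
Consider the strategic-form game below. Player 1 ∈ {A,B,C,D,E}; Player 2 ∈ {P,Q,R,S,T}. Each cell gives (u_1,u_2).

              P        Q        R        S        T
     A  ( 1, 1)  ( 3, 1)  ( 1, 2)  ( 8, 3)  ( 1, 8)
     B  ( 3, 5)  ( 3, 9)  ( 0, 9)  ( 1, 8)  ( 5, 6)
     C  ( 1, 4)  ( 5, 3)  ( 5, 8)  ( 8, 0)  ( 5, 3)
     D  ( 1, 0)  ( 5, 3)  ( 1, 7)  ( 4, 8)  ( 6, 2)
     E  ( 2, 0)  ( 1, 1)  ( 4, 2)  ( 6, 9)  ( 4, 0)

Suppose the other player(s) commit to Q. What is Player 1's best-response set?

u_1(A vs Q) = 3
u_1(B vs Q) = 3
u_1(C vs Q) = 5
u_1(D vs Q) = 5
u_1(E vs Q) = 1
max payoff 5 at {C,D}

BR_1 = {C,D}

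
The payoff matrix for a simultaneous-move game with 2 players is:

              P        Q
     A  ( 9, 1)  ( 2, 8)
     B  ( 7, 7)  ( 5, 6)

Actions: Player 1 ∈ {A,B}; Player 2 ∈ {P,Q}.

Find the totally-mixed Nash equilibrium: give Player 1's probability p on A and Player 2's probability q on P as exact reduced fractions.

P1 indiff ⇒ q·9+(1-q)·2 = q·7+(1-q)·5 ⇒ q(2) = (1-q)(3) ⇒ q = 3/5
P2 indiff ⇒ p·1+(1-p)·7 = p·8+(1-p)·6 ⇒ p(-7) = (1-p)(-1) ⇒ p = 1/8

(p,q) = (1/8, 3/5)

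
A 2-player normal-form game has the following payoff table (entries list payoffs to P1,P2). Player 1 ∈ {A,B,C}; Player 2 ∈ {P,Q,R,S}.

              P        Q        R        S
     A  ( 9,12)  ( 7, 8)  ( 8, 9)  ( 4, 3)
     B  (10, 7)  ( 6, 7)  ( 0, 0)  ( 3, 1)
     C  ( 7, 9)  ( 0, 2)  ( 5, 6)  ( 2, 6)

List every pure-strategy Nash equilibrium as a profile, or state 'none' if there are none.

(A,P): not NE [P1→B gives 10>9]
(A,Q): not NE [P2→P gives 12>8]
(A,R): not NE [P2→P gives 12>9]
(A,S): not NE [P2→P gives 12>3]
(B,P): NE
(B,Q): not NE [P1→A gives 7>6]
(B,R): not NE [P1→A gives 8>0; P2→Q gives 7>0]
(B,S): not NE [P1→A gives 4>3; P2→Q gives 7>1]
(C,P): not NE [P1→B gives 10>7]
(C,Q): not NE [P1→A gives 7>0; P2→P gives 9>2]
(C,R): not NE [P1→A gives 8>5; P2→P gives 9>6]
(C,S): not NE [P1→A gives 4>2; P2→P gives 9>6]

PSNE = {(B,P)}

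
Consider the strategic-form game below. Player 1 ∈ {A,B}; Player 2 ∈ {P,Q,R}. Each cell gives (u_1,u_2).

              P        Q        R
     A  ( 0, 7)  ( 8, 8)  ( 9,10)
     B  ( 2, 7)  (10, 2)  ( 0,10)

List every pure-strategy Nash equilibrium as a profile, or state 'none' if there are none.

(A,P): not NE [P1→B gives 2>0; P2→R gives 10>7]
(A,Q): not NE [P1→B gives 10>8; P2→R gives 10>8]
(A,R): NE
(B,P): not NE [P2→R gives 10>7]
(B,Q): not NE [P2→R gives 10>2]
(B,R): not NE [P1→A gives 9>0]

PSNE = {(A,R)}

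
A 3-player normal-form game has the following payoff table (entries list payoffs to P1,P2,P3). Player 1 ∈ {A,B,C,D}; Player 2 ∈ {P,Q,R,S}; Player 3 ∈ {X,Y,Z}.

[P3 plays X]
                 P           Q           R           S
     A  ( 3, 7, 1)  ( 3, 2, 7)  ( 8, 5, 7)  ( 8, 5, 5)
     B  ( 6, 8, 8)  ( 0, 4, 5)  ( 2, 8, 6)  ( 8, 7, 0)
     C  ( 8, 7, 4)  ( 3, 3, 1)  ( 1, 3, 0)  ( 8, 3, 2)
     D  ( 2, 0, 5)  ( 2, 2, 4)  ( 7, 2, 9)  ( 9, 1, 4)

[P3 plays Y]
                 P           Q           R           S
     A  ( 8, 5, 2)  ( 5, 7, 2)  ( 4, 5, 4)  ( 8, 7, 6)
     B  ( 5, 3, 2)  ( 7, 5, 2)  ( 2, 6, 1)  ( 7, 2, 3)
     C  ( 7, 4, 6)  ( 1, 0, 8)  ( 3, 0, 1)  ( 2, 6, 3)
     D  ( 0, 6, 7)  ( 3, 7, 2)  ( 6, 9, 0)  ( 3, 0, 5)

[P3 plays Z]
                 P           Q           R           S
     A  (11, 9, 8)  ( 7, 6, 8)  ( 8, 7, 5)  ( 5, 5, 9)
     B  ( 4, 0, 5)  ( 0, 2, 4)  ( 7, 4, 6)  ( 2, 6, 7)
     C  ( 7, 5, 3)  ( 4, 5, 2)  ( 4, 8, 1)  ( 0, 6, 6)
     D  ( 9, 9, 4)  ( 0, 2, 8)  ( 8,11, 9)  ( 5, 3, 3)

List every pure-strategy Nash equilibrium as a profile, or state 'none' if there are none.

(A,P,X): not NE [P1→C gives 8>3; P3→Z gives 8>1]
(A,P,Y): not NE [P2→S gives 7>5; P3→Z gives 8>2]
(A,P,Z): NE
(A,Q,X): not NE [P2→P gives 7>2; P3→Z gives 8>7]
(A,Q,Y): not NE [P1→B gives 7>5; P3→Z gives 8>2]
(A,Q,Z): not NE [P2→P gives 9>6]
(A,R,X): not NE [P2→P gives 7>5]
(A,R,Y): not NE [P1→D gives 6>4; P2→S gives 7>5; P3→X gives 7>4]
(A,R,Z): not NE [P2→P gives 9>7; P3→X gives 7>5]
(A,S,X): not NE [P1→D gives 9>8; P2→P gives 7>5; P3→Z gives 9>5]
(A,S,Y): not NE [P3→Z gives 9>6]
(A,S,Z): not NE [P2→P gives 9>5]
(B,P,X): not NE [P1→C gives 8>6]
(B,P,Y): not NE [P1→A gives 8>5; P2→R gives 6>3; P3→X gives 8>2]
(B,P,Z): not NE [P1→A gives 11>4; P2→S gives 6>0; P3→X gives 8>5]
(B,Q,X): not NE [P1→C gives 3>0; P2→R gives 8>4]
(B,Q,Y): not NE [P2→R gives 6>5; P3→X gives 5>2]
(B,Q,Z): not NE [P1→A gives 7>0; P2→S gives 6>2; P3→X gives 5>4]
(B,R,X): not NE [P1→A gives 8>2]
(B,R,Y): not NE [P1→D gives 6>2; P3→Z gives 6>1]
(B,R,Z): not NE [P1→D gives 8>7; P2→S gives 6>4]
(B,S,X): not NE [P1→D gives 9>8; P2→R gives 8>7; P3→Z gives 7>0]
(B,S,Y): not NE [P1→A gives 8>7; P2→R gives 6>2; P3→Z gives 7>3]
(B,S,Z): not NE [P1→D gives 5>2]
(C,P,X): not NE [P3→Y gives 6>4]
(C,P,Y): not NE [P1→A gives 8>7; P2→S gives 6>4]
(C,P,Z): not NE [P1→A gives 11>7; P2→R gives 8>5; P3→Y gives 6>3]
(C,Q,X): not NE [P2→P gives 7>3; P3→Y gives 8>1]
(C,Q,Y): not NE [P1→B gives 7>1; P2→S gives 6>0]
(C,Q,Z): not NE [P1→A gives 7>4; P2→R gives 8>5; P3→Y gives 8>2]
(C,R,X): not NE [P1→A gives 8>1; P2→P gives 7>3; P3→Z gives 1>0]
(C,R,Y): not NE [P1→D gives 6>3; P2→S gives 6>0]
(C,R,Z): not NE [P1→D gives 8>4]
(C,S,X): not NE [P1→D gives 9>8; P2→P gives 7>3; P3→Z gives 6>2]
(C,S,Y): not NE [P1→A gives 8>2; P3→Z gives 6>3]
(C,S,Z): not NE [P1→D gives 5>0; P2→R gives 8>6]
(D,P,X): not NE [P1→C gives 8>2; P2→R gives 2>0; P3→Y gives 7>5]
(D,P,Y): not NE [P1→A gives 8>0; P2→R gives 9>6]
(D,P,Z): not NE [P1→A gives 11>9; P2→R gives 11>9; P3→Y gives 7>4]
(D,Q,X): not NE [P1→C gives 3>2; P3→Z gives 8>4]
(D,Q,Y): not NE [P1→B gives 7>3; P2→R gives 9>7; P3→Z gives 8>2]
(D,Q,Z): not NE [P1→A gives 7>0; P2→R gives 11>2]
(D,R,X): not NE [P1→A gives 8>7]
(D,R,Y): not NE [P3→Z gives 9>0]
(D,R,Z): NE
(D,S,X): not NE [P2→R gives 2>1; P3→Y gives 5>4]
(D,S,Y): not NE [P1→A gives 8>3; P2→R gives 9>0]
(D,S,Z): not NE [P2→R gives 11>3; P3→Y gives 5>3]

PSNE = {(A,P,Z), (D,R,Z)}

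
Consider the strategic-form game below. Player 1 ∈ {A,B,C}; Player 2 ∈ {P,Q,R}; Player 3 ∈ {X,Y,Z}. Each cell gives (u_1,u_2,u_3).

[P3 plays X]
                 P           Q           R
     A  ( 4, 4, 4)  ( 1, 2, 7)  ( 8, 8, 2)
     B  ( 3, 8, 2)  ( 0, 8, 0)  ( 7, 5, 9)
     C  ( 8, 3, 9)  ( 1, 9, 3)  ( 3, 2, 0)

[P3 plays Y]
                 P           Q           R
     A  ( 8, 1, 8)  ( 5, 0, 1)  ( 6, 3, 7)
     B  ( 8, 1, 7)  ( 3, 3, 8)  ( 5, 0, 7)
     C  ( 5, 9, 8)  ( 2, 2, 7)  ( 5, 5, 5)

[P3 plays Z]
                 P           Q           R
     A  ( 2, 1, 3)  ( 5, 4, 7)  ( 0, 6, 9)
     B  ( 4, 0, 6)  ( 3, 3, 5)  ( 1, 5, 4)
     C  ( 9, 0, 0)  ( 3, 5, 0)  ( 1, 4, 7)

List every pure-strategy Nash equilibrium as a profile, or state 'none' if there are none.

PSNE: ∅

(A,P,X): not NE [P1→C gives 8>4; P2→R gives 8>4; P3→Y gives 8>4]
(A,P,Y): not NE [P2→R gives 3>1]
(A,P,Z): not NE [P1→C gives 9>2; P2→R gives 6>1; P3→Y gives 8>3]
(A,Q,X): not NE [P2→R gives 8>2]
(A,Q,Y): not NE [P2→R gives 3>0; P3→Z gives 7>1]
(A,Q,Z): not NE [P2→R gives 6>4]
(A,R,X): not NE [P3→Z gives 9>2]
(A,R,Y): not NE [P3→Z gives 9>7]
(A,R,Z): not NE [P1→C gives 1>0]
(B,P,X): not NE [P1→C gives 8>3; P3→Y gives 7>2]
(B,P,Y): not NE [P2→Q gives 3>1]
(B,P,Z): not NE [P1→C gives 9>4; P2→R gives 5>0; P3→Y gives 7>6]
(B,Q,X): not NE [P1→C gives 1>0; P3→Y gives 8>0]
(B,Q,Y): not NE [P1→A gives 5>3]
(B,Q,Z): not NE [P1→A gives 5>3; P2→R gives 5>3; P3→Y gives 8>5]
(B,R,X): not NE [P1→A gives 8>7; P2→Q gives 8>5]
(B,R,Y): not NE [P1→A gives 6>5; P2→Q gives 3>0; P3→X gives 9>7]
(B,R,Z): not NE [P3→X gives 9>4]
(C,P,X): not NE [P2→Q gives 9>3]
(C,P,Y): not NE [P1→B gives 8>5; P3→X gives 9>8]
(C,P,Z): not NE [P2→Q gives 5>0; P3→X gives 9>0]
(C,Q,X): not NE [P3→Y gives 7>3]
(C,Q,Y): not NE [P1→A gives 5>2; P2→P gives 9>2]
(C,Q,Z): not NE [P1→A gives 5>3; P3→Y gives 7>0]
(C,R,X): not NE [P1→A gives 8>3; P2→Q gives 9>2; P3→Z gives 7>0]
(C,R,Y): not NE [P1→A gives 6>5; P2→P gives 9>5; P3→Z gives 7>5]
(C,R,Z): not NE [P2→Q gives 5>4]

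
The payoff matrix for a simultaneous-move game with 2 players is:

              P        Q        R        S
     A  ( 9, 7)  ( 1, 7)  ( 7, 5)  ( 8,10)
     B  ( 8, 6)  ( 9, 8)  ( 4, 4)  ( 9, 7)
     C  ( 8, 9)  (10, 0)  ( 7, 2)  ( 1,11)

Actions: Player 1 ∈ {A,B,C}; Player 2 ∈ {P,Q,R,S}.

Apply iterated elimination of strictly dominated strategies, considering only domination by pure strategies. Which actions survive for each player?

Survivors P1:{B,C} P2:{Q,S}

P2 drop P (S beats it: A:10>7 B:7>6 C:11>9)
P2 drop R (S beats it: A:10>5 B:7>4 C:11>2)
P1 drop A (B beats it: Q:9>1 S:9>8)
P1→{B,C} P2→{Q,S}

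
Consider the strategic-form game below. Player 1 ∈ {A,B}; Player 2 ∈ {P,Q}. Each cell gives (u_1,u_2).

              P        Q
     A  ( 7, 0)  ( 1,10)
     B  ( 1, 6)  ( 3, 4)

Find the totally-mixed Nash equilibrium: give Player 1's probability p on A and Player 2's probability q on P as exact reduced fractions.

p=1/6, q=1/4

P1 indiff ⇒ q·7+(1-q)·1 = q·1+(1-q)·3 ⇒ q(6) = (1-q)(2) ⇒ q = 1/4
P2 indiff ⇒ p·0+(1-p)·6 = p·10+(1-p)·4 ⇒ p(-10) = (1-p)(-2) ⇒ p = 1/6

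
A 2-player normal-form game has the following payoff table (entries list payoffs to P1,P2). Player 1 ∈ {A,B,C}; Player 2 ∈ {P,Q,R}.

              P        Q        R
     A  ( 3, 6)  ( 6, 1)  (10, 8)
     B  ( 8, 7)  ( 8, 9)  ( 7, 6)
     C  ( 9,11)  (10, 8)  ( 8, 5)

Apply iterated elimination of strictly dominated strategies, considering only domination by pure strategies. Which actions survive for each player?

P1 drop B (C beats it: P:9>8 Q:10>8 R:8>7)
P2 drop Q (P beats it: A:6>1 C:11>8)
P1→{A,C} P2→{P,R}

Survivors P1:{A,C} P2:{P,R}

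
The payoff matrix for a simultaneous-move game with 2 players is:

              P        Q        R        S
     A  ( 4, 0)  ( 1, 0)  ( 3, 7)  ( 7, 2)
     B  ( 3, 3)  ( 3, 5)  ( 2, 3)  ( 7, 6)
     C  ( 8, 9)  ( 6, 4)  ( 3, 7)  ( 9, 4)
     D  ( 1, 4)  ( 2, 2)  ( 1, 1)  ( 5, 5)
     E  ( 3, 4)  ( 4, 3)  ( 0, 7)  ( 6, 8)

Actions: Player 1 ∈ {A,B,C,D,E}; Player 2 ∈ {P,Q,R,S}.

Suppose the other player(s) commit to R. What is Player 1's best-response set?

BR_1 = {A,C}

u_1(A vs R) = 3
u_1(B vs R) = 2
u_1(C vs R) = 3
u_1(D vs R) = 1
u_1(E vs R) = 0
max payoff 3 at {A,C}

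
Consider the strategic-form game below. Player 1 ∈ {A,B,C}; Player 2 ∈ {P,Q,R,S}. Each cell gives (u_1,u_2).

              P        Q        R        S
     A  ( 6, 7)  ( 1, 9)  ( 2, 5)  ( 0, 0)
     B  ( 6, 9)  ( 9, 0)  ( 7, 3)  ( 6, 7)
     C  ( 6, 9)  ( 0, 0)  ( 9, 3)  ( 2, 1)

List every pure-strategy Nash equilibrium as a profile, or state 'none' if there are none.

(A,P): not NE [P2→Q gives 9>7]
(A,Q): not NE [P1→B gives 9>1]
(A,R): not NE [P1→C gives 9>2; P2→Q gives 9>5]
(A,S): not NE [P1→B gives 6>0; P2→Q gives 9>0]
(B,P): NE
(B,Q): not NE [P2→P gives 9>0]
(B,R): not NE [P1→C gives 9>7; P2→P gives 9>3]
(B,S): not NE [P2→P gives 9>7]
(C,P): NE
(C,Q): not NE [P1→B gives 9>0; P2→P gives 9>0]
(C,R): not NE [P2→P gives 9>3]
(C,S): not NE [P1→B gives 6>2; P2→P gives 9>1]

Nash profiles: (B,P), (C,P)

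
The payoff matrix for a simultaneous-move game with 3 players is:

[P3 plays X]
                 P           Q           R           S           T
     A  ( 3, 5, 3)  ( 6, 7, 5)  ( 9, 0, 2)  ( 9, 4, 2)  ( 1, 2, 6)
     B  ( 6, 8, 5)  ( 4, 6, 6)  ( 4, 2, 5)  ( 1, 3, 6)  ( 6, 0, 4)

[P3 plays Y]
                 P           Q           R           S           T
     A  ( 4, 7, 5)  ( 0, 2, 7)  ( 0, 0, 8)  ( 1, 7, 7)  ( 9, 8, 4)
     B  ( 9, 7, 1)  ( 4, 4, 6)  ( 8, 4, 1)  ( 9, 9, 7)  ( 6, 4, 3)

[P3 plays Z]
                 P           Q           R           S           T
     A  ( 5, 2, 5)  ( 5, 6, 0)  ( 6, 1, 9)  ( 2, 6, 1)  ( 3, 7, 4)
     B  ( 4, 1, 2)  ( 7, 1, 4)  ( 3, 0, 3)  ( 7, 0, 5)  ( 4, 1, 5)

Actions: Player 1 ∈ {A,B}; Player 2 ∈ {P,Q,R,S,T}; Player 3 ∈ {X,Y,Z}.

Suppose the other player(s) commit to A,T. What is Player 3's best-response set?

P3 best: {X}

u_3(X vs A,T) = 6
u_3(Y vs A,T) = 4
u_3(Z vs A,T) = 4
max payoff 6 at {X}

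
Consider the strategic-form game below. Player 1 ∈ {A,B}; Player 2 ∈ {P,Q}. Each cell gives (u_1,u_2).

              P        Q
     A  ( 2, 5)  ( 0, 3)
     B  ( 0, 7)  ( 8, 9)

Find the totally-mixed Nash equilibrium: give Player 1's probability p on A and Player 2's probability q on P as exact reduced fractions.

(p,q) = (1/2, 4/5)

P1 indiff ⇒ q·2+(1-q)·0 = q·0+(1-q)·8 ⇒ q(2) = (1-q)(8) ⇒ q = 4/5
P2 indiff ⇒ p·5+(1-p)·7 = p·3+(1-p)·9 ⇒ p(2) = (1-p)(2) ⇒ p = 1/2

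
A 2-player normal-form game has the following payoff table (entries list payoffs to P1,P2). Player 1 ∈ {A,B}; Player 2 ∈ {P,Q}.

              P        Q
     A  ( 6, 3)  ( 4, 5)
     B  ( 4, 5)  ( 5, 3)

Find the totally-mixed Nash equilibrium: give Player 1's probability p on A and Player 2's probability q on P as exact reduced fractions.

P1 mixes 1/2 on A; P2 mixes 1/3 on P

P1 indiff ⇒ q·6+(1-q)·4 = q·4+(1-q)·5 ⇒ q(2) = (1-q)(1) ⇒ q = 1/3
P2 indiff ⇒ p·3+(1-p)·5 = p·5+(1-p)·3 ⇒ p(-2) = (1-p)(-2) ⇒ p = 1/2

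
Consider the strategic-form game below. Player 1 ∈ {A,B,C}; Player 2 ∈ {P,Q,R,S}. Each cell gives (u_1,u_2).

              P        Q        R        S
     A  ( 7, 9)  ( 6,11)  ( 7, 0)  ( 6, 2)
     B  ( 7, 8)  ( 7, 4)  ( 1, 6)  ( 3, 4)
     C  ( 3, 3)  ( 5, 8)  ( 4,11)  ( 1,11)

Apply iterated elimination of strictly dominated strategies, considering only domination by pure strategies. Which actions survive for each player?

Remaining: P1:{A,B} P2:{P,Q}

P1 drop C (A beats it: P:7>3 Q:6>5 R:7>4 S:6>1)
P2 drop R (P beats it: A:9>0 B:8>6)
P2 drop S (P beats it: A:9>2 B:8>4)
P1→{A,B} P2→{P,Q}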